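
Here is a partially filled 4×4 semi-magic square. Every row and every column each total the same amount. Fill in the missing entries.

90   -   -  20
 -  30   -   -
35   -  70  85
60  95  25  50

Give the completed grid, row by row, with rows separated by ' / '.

Row 4 is already complete: 60 + 95 + 25 + 50 = 230, so that is the magic constant.
Row 3 must total 230; the given cells sum to 190, so (3,2) = 40.
Column 1: 90 + 35 + 60 + ? = 230, so (2,1) = 45.
Column 2 needs 230; the known cells sum to 165, so (1,2) = 65.
Using column 4: 20 + 85 + 50 + ? → (2,4) = 230 − 155 = 75.
From row 1, 230 − (90 + 65 + 20) gives (1,3) = 55.
The remaining cell in row 2 is (2,3) = 230 − 150 = 80.

90 65 55 20 / 45 30 80 75 / 35 40 70 85 / 60 95 25 50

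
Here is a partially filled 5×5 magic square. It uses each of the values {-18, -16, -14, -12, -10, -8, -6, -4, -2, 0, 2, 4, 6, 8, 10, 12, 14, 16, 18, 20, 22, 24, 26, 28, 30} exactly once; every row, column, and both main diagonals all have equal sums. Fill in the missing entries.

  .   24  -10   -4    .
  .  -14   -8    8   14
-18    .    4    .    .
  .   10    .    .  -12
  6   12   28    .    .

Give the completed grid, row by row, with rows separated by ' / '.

The 25 entries sum to 150, so each line sums to 150/5 = 30.
Using row 2: -14 + (-8) + 8 + 14 + ? → (2,1) = 30 − 0 = 30.
Column 2: 24 + (-14) + 10 + 12 + ? = 30, so (3,2) = -2.
Using column 3: -10 + (-8) + 4 + 28 + ? → (4,3) = 30 − 14 = 16.
Anti-diagonal: 8 + 4 + 10 + 6 + ? = 30, so (1,5) = 2.
The remaining cell in row 1 is (1,1) = 30 − 12 = 18.
Column 1 needs 30; the known cells sum to 36, so (4,1) = -6.
From row 4, 30 − (-6 + 10 + 16 + (-12)) gives (4,4) = 22.
Main diagonal: 18 + (-14) + 4 + 22 + ? = 30, so (5,5) = 0.
The remaining cell in row 5 is (5,4) = 30 − 46 = -16.
The remaining cell in column 4 is (3,4) = 30 − 10 = 20.
The remaining cell in column 5 is (3,5) = 30 − 4 = 26.

18 24 -10 -4 2 / 30 -14 -8 8 14 / -18 -2 4 20 26 / -6 10 16 22 -12 / 6 12 28 -16 0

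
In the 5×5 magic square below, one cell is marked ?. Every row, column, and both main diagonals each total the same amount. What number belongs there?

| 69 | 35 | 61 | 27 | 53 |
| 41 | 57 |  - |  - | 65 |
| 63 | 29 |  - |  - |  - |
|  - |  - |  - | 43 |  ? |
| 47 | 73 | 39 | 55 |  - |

59

Row 1 is complete and sums to 245; that is the magic constant.
The remaining cell in row 5 is (5,5) = 245 − 214 = 31.
The remaining cell in column 1 is (4,1) = 245 − 220 = 25.
Column 2 needs 245; the known cells sum to 194, so (4,2) = 51.
Main diagonal: 69 + 57 + 43 + 31 + ? = 245, so (3,3) = 45.
Anti-diagonal: 53 + 45 + 51 + 47 + ? = 245, so (2,4) = 49.
Row 2: 41 + 57 + 49 + 65 + ? = 245, so (2,3) = 33.
Column 3: 61 + 33 + 45 + 39 + ? = 245, so (4,3) = 67.
Column 4 needs 245; the known cells sum to 174, so (3,4) = 71.
Using row 3: 63 + 29 + 45 + 71 + ? → (3,5) = 245 − 208 = 37.
Row 4: 25 + 51 + 67 + 43 + ? = 245, so (4,5) = 59.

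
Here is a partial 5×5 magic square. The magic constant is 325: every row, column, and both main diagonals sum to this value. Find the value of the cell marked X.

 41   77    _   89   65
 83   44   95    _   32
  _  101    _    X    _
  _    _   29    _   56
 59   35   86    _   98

Row 1: 41 + 77 + 89 + 65 + ? = 325, so (1,3) = 53.
The remaining cell in row 2 is (2,4) = 325 − 254 = 71.
The remaining cell in row 5 is (5,4) = 325 − 278 = 47.
Column 2: 77 + 44 + 101 + 35 + ? = 325, so (4,2) = 68.
Column 3 needs 325; the known cells sum to 263, so (3,3) = 62.
Column 5: 65 + 32 + 56 + 98 + ? = 325, so (3,5) = 74.
Main diagonal must total 325; the given cells sum to 245, so (4,4) = 80.
Using row 4: 68 + 29 + 80 + 56 + ? → (4,1) = 325 − 233 = 92.
Column 1 must total 325; the given cells sum to 275, so (3,1) = 50.
From column 4, 325 − (89 + 71 + 80 + 47) gives (3,4) = 38.

38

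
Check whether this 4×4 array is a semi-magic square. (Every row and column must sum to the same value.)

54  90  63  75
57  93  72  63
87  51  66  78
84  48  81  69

Row 1: 54 + 90 + 63 + 75 = 282.
Row 2: 57 + 93 + 72 + 63 = 285.
Row 3: 87 + 51 + 66 + 78 = 282.
Row 4: 84 + 48 + 81 + 69 = 282.
Column 1: 54 + 57 + 87 + 84 = 282.
Column 2: 90 + 93 + 51 + 48 = 282.
Column 3: 63 + 72 + 66 + 81 = 282.
Column 4: 75 + 63 + 78 + 69 = 285.

No — row 1 sums to 282 but column 4 sums to 285.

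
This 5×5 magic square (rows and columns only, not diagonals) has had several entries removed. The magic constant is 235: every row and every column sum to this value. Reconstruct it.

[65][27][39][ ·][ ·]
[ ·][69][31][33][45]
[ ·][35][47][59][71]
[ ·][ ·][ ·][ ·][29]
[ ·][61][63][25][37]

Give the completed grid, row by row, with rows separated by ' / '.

65 27 39 51 53 / 57 69 31 33 45 / 23 35 47 59 71 / 41 43 55 67 29 / 49 61 63 25 37

Row 2: 69 + 31 + 33 + 45 + ? = 235, so (2,1) = 57.
Row 3 needs 235; the known cells sum to 212, so (3,1) = 23.
Row 5 must total 235; the given cells sum to 186, so (5,1) = 49.
The remaining cell in column 1 is (4,1) = 235 − 194 = 41.
Column 2 must total 235; the given cells sum to 192, so (4,2) = 43.
The remaining cell in column 3 is (4,3) = 235 − 180 = 55.
Column 5: 45 + 71 + 29 + 37 + ? = 235, so (1,5) = 53.
Row 1: 65 + 27 + 39 + 53 + ? = 235, so (1,4) = 51.
From row 4, 235 − (41 + 43 + 55 + 29) gives (4,4) = 67.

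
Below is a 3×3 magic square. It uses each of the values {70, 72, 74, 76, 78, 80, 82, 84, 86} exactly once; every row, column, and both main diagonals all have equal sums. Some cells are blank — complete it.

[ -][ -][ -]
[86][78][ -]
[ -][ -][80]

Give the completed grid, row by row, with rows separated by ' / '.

The 9 entries sum to 702, so each line sums to 702/3 = 234.
Row 2 must total 234; the given cells sum to 164, so (2,3) = 70.
Column 3 must total 234; the given cells sum to 150, so (1,3) = 84.
Using main diagonal: 78 + 80 + ? → (1,1) = 234 − 158 = 76.
From anti-diagonal, 234 − (84 + 78) gives (3,1) = 72.
The remaining cell in row 1 is (1,2) = 234 − 160 = 74.
The remaining cell in row 3 is (3,2) = 234 − 152 = 82.

76 74 84 / 86 78 70 / 72 82 80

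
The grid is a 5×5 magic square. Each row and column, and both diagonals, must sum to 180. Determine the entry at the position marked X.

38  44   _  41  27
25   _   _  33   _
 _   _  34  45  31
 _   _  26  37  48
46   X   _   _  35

32

Row 1 needs 180; the known cells sum to 150, so (1,3) = 30.
From column 4, 180 − (41 + 33 + 45 + 37) gives (5,4) = 24.
Using column 5: 27 + 31 + 48 + 35 + ? → (2,5) = 180 − 141 = 39.
The remaining cell in main diagonal is (2,2) = 180 − 144 = 36.
Anti-diagonal must total 180; the given cells sum to 140, so (4,2) = 40.
Using row 2: 25 + 36 + 33 + 39 + ? → (2,3) = 180 − 133 = 47.
The remaining cell in row 4 is (4,1) = 180 − 151 = 29.
Column 1 must total 180; the given cells sum to 138, so (3,1) = 42.
Column 3 must total 180; the given cells sum to 137, so (5,3) = 43.
Row 3 must total 180; the given cells sum to 152, so (3,2) = 28.
The remaining cell in row 5 is (5,2) = 180 − 148 = 32.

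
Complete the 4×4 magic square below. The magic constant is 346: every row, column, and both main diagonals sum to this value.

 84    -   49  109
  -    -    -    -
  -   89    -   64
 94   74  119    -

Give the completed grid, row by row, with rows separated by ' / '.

84 104 49 109 / 99 79 54 114 / 69 89 124 64 / 94 74 119 59

Row 1: 84 + 49 + 109 + ? = 346, so (1,2) = 104.
The remaining cell in row 4 is (4,4) = 346 − 287 = 59.
The remaining cell in column 2 is (2,2) = 346 − 267 = 79.
From column 4, 346 − (109 + 64 + 59) gives (2,4) = 114.
Using main diagonal: 84 + 79 + 59 + ? → (3,3) = 346 − 222 = 124.
Anti-diagonal: 109 + 89 + 94 + ? = 346, so (2,3) = 54.
Row 2: 79 + 54 + 114 + ? = 346, so (2,1) = 99.
Using row 3: 89 + 124 + 64 + ? → (3,1) = 346 − 277 = 69.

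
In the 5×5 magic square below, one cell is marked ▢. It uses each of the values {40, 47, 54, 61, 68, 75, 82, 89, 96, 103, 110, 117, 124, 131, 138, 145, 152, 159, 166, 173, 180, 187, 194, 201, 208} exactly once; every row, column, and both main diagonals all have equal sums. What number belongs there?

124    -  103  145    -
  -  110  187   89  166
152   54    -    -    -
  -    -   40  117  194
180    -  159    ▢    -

The 25 entries sum to 3100, so each line sums to 3100/5 = 620.
From row 2, 620 − (110 + 187 + 89 + 166) gives (2,1) = 68.
Column 1 must total 620; the given cells sum to 524, so (4,1) = 96.
From column 3, 620 − (103 + 187 + 40 + 159) gives (3,3) = 131.
From main diagonal, 620 − (124 + 110 + 131 + 117) gives (5,5) = 138.
From row 4, 620 − (96 + 40 + 117 + 194) gives (4,2) = 173.
The remaining cell in anti-diagonal is (1,5) = 620 − 573 = 47.
Using row 1: 124 + 103 + 145 + 47 + ? → (1,2) = 620 − 419 = 201.
The remaining cell in column 2 is (5,2) = 620 − 538 = 82.
From column 5, 620 − (47 + 166 + 194 + 138) gives (3,5) = 75.
From row 3, 620 − (152 + 54 + 131 + 75) gives (3,4) = 208.
From row 5, 620 − (180 + 82 + 159 + 138) gives (5,4) = 61.

61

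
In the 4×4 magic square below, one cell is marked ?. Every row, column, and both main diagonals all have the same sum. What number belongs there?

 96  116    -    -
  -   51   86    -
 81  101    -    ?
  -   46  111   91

56

Column 2 is complete and sums to 314; that is the magic constant.
From row 4, 314 − (46 + 111 + 91) gives (4,1) = 66.
Column 1 must total 314; the given cells sum to 243, so (2,1) = 71.
Using main diagonal: 96 + 51 + 91 + ? → (3,3) = 314 − 238 = 76.
Using anti-diagonal: 86 + 101 + 66 + ? → (1,4) = 314 − 253 = 61.
Row 1 must total 314; the given cells sum to 273, so (1,3) = 41.
The remaining cell in row 2 is (2,4) = 314 − 208 = 106.
Using row 3: 81 + 101 + 76 + ? → (3,4) = 314 − 258 = 56.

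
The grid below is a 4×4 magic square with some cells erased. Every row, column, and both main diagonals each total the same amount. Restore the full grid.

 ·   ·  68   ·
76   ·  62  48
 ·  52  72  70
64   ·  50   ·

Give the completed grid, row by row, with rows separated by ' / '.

54 56 68 74 / 76 66 62 48 / 58 52 72 70 / 64 78 50 60

Column 3 is already complete: 68 + 62 + 72 + 50 = 252, so that is the magic constant.
From row 2, 252 − (76 + 62 + 48) gives (2,2) = 66.
Row 3: 52 + 72 + 70 + ? = 252, so (3,1) = 58.
Column 1 must total 252; the given cells sum to 198, so (1,1) = 54.
From main diagonal, 252 − (54 + 66 + 72) gives (4,4) = 60.
Anti-diagonal: 62 + 52 + 64 + ? = 252, so (1,4) = 74.
The remaining cell in row 1 is (1,2) = 252 − 196 = 56.
The remaining cell in row 4 is (4,2) = 252 − 174 = 78.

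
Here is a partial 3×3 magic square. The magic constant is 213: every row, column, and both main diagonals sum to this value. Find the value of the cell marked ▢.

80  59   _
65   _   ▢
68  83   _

Row 1: 80 + 59 + ? = 213, so (1,3) = 74.
The remaining cell in row 3 is (3,3) = 213 − 151 = 62.
From column 2, 213 − (59 + 83) gives (2,2) = 71.
Using column 3: 74 + 62 + ? → (2,3) = 213 − 136 = 77.

77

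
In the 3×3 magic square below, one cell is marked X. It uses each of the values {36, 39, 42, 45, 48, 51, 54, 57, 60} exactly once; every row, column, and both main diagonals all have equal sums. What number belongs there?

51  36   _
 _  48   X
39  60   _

The 9 entries sum to 432, so each line sums to 432/3 = 144.
Using row 1: 51 + 36 + ? → (1,3) = 144 − 87 = 57.
Row 3 needs 144; the known cells sum to 99, so (3,3) = 45.
Column 1 must total 144; the given cells sum to 90, so (2,1) = 54.
Column 3 must total 144; the given cells sum to 102, so (2,3) = 42.

42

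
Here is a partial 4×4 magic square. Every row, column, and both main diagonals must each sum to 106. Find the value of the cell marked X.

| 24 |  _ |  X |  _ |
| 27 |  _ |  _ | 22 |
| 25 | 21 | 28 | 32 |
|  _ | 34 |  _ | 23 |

The remaining cell in column 1 is (4,1) = 106 − 76 = 30.
Column 4 must total 106; the given cells sum to 77, so (1,4) = 29.
Main diagonal needs 106; the known cells sum to 75, so (2,2) = 31.
Using anti-diagonal: 29 + 21 + 30 + ? → (2,3) = 106 − 80 = 26.
Row 4: 30 + 34 + 23 + ? = 106, so (4,3) = 19.
Using column 2: 31 + 21 + 34 + ? → (1,2) = 106 − 86 = 20.
From column 3, 106 − (26 + 28 + 19) gives (1,3) = 33.

33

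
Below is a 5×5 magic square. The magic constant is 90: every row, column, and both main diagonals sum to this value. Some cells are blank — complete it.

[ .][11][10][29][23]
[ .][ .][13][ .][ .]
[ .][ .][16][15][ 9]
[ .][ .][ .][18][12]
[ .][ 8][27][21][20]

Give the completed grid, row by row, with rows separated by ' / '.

Row 1 must total 90; the given cells sum to 73, so (1,1) = 17.
From row 5, 90 − (8 + 27 + 21 + 20) gives (5,1) = 14.
Column 3 must total 90; the given cells sum to 66, so (4,3) = 24.
Column 4: 29 + 15 + 18 + 21 + ? = 90, so (2,4) = 7.
Using column 5: 23 + 9 + 12 + 20 + ? → (2,5) = 90 − 64 = 26.
Main diagonal needs 90; the known cells sum to 71, so (2,2) = 19.
Using anti-diagonal: 23 + 7 + 16 + 14 + ? → (4,2) = 90 − 60 = 30.
Row 2 needs 90; the known cells sum to 65, so (2,1) = 25.
From row 4, 90 − (30 + 24 + 18 + 12) gives (4,1) = 6.
Using column 1: 17 + 25 + 6 + 14 + ? → (3,1) = 90 − 62 = 28.
Column 2: 11 + 19 + 30 + 8 + ? = 90, so (3,2) = 22.

17 11 10 29 23 / 25 19 13 7 26 / 28 22 16 15 9 / 6 30 24 18 12 / 14 8 27 21 20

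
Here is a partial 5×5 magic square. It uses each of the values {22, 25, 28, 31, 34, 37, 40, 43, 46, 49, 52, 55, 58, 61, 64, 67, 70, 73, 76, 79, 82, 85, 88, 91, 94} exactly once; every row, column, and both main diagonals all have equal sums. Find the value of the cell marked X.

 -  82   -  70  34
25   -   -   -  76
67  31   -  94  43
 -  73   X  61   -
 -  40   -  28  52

22

The 25 entries sum to 1450, so each line sums to 1450/5 = 290.
Row 3 needs 290; the known cells sum to 235, so (3,3) = 55.
Column 2: 82 + 31 + 73 + 40 + ? = 290, so (2,2) = 64.
From column 4, 290 − (70 + 94 + 61 + 28) gives (2,4) = 37.
Using column 5: 34 + 76 + 43 + 52 + ? → (4,5) = 290 − 205 = 85.
The remaining cell in main diagonal is (1,1) = 290 − 232 = 58.
The remaining cell in anti-diagonal is (5,1) = 290 − 199 = 91.
Row 1 needs 290; the known cells sum to 244, so (1,3) = 46.
The remaining cell in row 2 is (2,3) = 290 − 202 = 88.
Using row 5: 91 + 40 + 28 + 52 + ? → (5,3) = 290 − 211 = 79.
Column 1 needs 290; the known cells sum to 241, so (4,1) = 49.
Using column 3: 46 + 88 + 55 + 79 + ? → (4,3) = 290 − 268 = 22.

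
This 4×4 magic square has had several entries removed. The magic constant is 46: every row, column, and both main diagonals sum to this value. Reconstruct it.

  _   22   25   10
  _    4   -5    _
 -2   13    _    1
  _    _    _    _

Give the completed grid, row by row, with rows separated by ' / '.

Row 1: 22 + 25 + 10 + ? = 46, so (1,1) = -11.
The remaining cell in row 3 is (3,3) = 46 − 12 = 34.
The remaining cell in column 2 is (4,2) = 46 − 39 = 7.
Column 3 needs 46; the known cells sum to 54, so (4,3) = -8.
The remaining cell in main diagonal is (4,4) = 46 − 27 = 19.
From anti-diagonal, 46 − (10 + (-5) + 13) gives (4,1) = 28.
From column 1, 46 − (-11 + (-2) + 28) gives (2,1) = 31.
Column 4 needs 46; the known cells sum to 30, so (2,4) = 16.

-11 22 25 10 / 31 4 -5 16 / -2 13 34 1 / 28 7 -8 19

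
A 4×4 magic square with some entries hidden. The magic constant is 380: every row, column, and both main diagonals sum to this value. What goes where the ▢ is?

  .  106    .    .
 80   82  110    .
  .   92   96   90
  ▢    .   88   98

94

From row 2, 380 − (80 + 82 + 110) gives (2,4) = 108.
Row 3 must total 380; the given cells sum to 278, so (3,1) = 102.
Column 2: 106 + 82 + 92 + ? = 380, so (4,2) = 100.
Using column 3: 110 + 96 + 88 + ? → (1,3) = 380 − 294 = 86.
Using column 4: 108 + 90 + 98 + ? → (1,4) = 380 − 296 = 84.
Main diagonal must total 380; the given cells sum to 276, so (1,1) = 104.
Anti-diagonal needs 380; the known cells sum to 286, so (4,1) = 94.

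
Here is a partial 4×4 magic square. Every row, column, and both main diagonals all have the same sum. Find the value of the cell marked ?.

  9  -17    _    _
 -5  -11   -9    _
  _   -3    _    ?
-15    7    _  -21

Column 2 is complete and sums to -24; that is the magic constant.
From row 2, -24 − (-5 + (-11) + (-9)) gives (2,4) = 1.
Using row 4: -15 + 7 + (-21) + ? → (4,3) = -24 − (-29) = 5.
Using column 1: 9 + (-5) + (-15) + ? → (3,1) = -24 − (-11) = -13.
From main diagonal, -24 − (9 + (-11) + (-21)) gives (3,3) = -1.
Anti-diagonal: -9 + (-3) + (-15) + ? = -24, so (1,4) = 3.
Row 1: 9 + (-17) + 3 + ? = -24, so (1,3) = -19.
Using row 3: -13 + (-3) + (-1) + ? → (3,4) = -24 − (-17) = -7.

-7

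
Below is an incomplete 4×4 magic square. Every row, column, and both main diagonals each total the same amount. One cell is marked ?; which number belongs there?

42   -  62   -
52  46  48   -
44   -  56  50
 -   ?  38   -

40

Column 3 is complete and sums to 204; that is the magic constant.
Row 2: 52 + 46 + 48 + ? = 204, so (2,4) = 58.
Row 3: 44 + 56 + 50 + ? = 204, so (3,2) = 54.
The remaining cell in column 1 is (4,1) = 204 − 138 = 66.
Main diagonal needs 204; the known cells sum to 144, so (4,4) = 60.
From anti-diagonal, 204 − (48 + 54 + 66) gives (1,4) = 36.
Row 1 must total 204; the given cells sum to 140, so (1,2) = 64.
Row 4: 66 + 38 + 60 + ? = 204, so (4,2) = 40.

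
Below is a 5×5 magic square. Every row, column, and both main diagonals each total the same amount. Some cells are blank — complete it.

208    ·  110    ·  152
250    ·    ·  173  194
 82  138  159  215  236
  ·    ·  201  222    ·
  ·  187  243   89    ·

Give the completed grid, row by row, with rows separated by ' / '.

208 229 110 131 152 / 250 96 117 173 194 / 82 138 159 215 236 / 124 180 201 222 103 / 166 187 243 89 145

Row 3 is already complete: 82 + 138 + 159 + 215 + 236 = 830, so that is the magic constant.
Column 3: 110 + 159 + 201 + 243 + ? = 830, so (2,3) = 117.
Column 4 must total 830; the given cells sum to 699, so (1,4) = 131.
Using row 1: 208 + 110 + 131 + 152 + ? → (1,2) = 830 − 601 = 229.
Row 2 needs 830; the known cells sum to 734, so (2,2) = 96.
Column 2 must total 830; the given cells sum to 650, so (4,2) = 180.
Using main diagonal: 208 + 96 + 159 + 222 + ? → (5,5) = 830 − 685 = 145.
Anti-diagonal: 152 + 173 + 159 + 180 + ? = 830, so (5,1) = 166.
Using column 1: 208 + 250 + 82 + 166 + ? → (4,1) = 830 − 706 = 124.
Column 5: 152 + 194 + 236 + 145 + ? = 830, so (4,5) = 103.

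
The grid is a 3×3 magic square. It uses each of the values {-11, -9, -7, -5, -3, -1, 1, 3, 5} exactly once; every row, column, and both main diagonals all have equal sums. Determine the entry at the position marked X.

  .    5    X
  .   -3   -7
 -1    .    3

The 9 entries sum to -27, so each line sums to -27/3 = -9.
The remaining cell in row 2 is (2,1) = -9 − (-10) = 1.
Row 3 must total -9; the given cells sum to 2, so (3,2) = -11.
The remaining cell in column 1 is (1,1) = -9 − 0 = -9.
From column 3, -9 − (-7 + 3) gives (1,3) = -5.

-5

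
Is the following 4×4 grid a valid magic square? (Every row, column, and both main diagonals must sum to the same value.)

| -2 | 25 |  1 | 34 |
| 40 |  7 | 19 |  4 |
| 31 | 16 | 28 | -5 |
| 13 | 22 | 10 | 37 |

No — row 4 sums to 82 but column 4 sums to 70.

Row 1: -2 + 25 + 1 + 34 = 58.
Row 2: 40 + 7 + 19 + 4 = 70.
Row 3: 31 + 16 + 28 + (-5) = 70.
Row 4: 13 + 22 + 10 + 37 = 82.
Column 1: -2 + 40 + 31 + 13 = 82.
Column 2: 25 + 7 + 16 + 22 = 70.
Column 3: 1 + 19 + 28 + 10 = 58.
Column 4: 34 + 4 + (-5) + 37 = 70.
Main diagonal: -2 + 7 + 28 + 37 = 70.
Anti-diagonal: 34 + 19 + 16 + 13 = 82.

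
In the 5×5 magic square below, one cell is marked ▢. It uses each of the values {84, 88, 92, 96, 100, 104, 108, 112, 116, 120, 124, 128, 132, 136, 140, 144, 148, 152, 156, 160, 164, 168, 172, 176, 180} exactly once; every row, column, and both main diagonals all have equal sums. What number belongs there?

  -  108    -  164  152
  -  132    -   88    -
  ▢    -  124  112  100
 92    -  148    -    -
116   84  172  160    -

168

The 25 entries sum to 3300, so each line sums to 3300/5 = 660.
Row 5 must total 660; the given cells sum to 532, so (5,5) = 128.
The remaining cell in column 4 is (4,4) = 660 − 524 = 136.
Main diagonal: 132 + 124 + 136 + 128 + ? = 660, so (1,1) = 140.
From anti-diagonal, 660 − (152 + 88 + 124 + 116) gives (4,2) = 180.
From row 1, 660 − (140 + 108 + 164 + 152) gives (1,3) = 96.
From row 4, 660 − (92 + 180 + 148 + 136) gives (4,5) = 104.
Column 2 needs 660; the known cells sum to 504, so (3,2) = 156.
The remaining cell in column 3 is (2,3) = 660 − 540 = 120.
Column 5 must total 660; the given cells sum to 484, so (2,5) = 176.
Row 2 needs 660; the known cells sum to 516, so (2,1) = 144.
From row 3, 660 − (156 + 124 + 112 + 100) gives (3,1) = 168.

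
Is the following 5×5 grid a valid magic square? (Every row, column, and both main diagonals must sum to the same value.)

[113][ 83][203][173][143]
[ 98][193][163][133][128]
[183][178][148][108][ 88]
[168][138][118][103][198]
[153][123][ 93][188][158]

Row 1: 113 + 83 + 203 + 173 + 143 = 715.
Row 2: 98 + 193 + 163 + 133 + 128 = 715.
Row 3: 183 + 178 + 148 + 108 + 88 = 705.
Row 4: 168 + 138 + 118 + 103 + 198 = 725.
Row 5: 153 + 123 + 93 + 188 + 158 = 715.
Column 1: 113 + 98 + 183 + 168 + 153 = 715.
Column 2: 83 + 193 + 178 + 138 + 123 = 715.
Column 3: 203 + 163 + 148 + 118 + 93 = 725.
Column 4: 173 + 133 + 108 + 103 + 188 = 705.
Column 5: 143 + 128 + 88 + 198 + 158 = 715.
Main diagonal: 113 + 193 + 148 + 103 + 158 = 715.
Anti-diagonal: 143 + 133 + 148 + 138 + 153 = 715.

No — anti-diagonal sums to 715 but column 4 sums to 705.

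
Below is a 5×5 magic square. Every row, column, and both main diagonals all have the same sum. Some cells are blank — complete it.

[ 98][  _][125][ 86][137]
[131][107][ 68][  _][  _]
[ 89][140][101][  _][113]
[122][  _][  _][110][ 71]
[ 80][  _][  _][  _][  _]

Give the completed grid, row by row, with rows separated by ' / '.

98 74 125 86 137 / 131 107 68 119 95 / 89 140 101 77 113 / 122 83 134 110 71 / 80 116 92 128 104

Column 1 is already complete: 98 + 131 + 89 + 122 + 80 = 520, so that is the magic constant.
Using row 1: 98 + 125 + 86 + 137 + ? → (1,2) = 520 − 446 = 74.
From row 3, 520 − (89 + 140 + 101 + 113) gives (3,4) = 77.
From main diagonal, 520 − (98 + 107 + 101 + 110) gives (5,5) = 104.
Using column 5: 137 + 113 + 71 + 104 + ? → (2,5) = 520 − 425 = 95.
Row 2 needs 520; the known cells sum to 401, so (2,4) = 119.
Column 4: 86 + 119 + 77 + 110 + ? = 520, so (5,4) = 128.
Anti-diagonal needs 520; the known cells sum to 437, so (4,2) = 83.
Row 4 must total 520; the given cells sum to 386, so (4,3) = 134.
From column 2, 520 − (74 + 107 + 140 + 83) gives (5,2) = 116.
The remaining cell in column 3 is (5,3) = 520 − 428 = 92.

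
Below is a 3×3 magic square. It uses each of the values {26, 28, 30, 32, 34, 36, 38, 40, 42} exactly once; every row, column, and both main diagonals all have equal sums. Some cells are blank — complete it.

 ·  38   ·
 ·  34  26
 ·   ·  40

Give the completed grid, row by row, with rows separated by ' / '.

28 38 36 / 42 34 26 / 32 30 40

The 9 entries sum to 306, so each line sums to 306/3 = 102.
Row 2: 34 + 26 + ? = 102, so (2,1) = 42.
From column 2, 102 − (38 + 34) gives (3,2) = 30.
Column 3: 26 + 40 + ? = 102, so (1,3) = 36.
The remaining cell in main diagonal is (1,1) = 102 − 74 = 28.
Anti-diagonal must total 102; the given cells sum to 70, so (3,1) = 32.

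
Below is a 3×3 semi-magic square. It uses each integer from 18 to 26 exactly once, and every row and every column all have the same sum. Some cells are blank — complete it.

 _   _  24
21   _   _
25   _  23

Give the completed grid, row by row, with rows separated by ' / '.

20 22 24 / 21 26 19 / 25 18 23

The entries are 18 through 26, which sum to 198, so each line sums to 198/3 = 66.
Row 3 must total 66; the given cells sum to 48, so (3,2) = 18.
The remaining cell in column 1 is (1,1) = 66 − 46 = 20.
Column 3: 24 + 23 + ? = 66, so (2,3) = 19.
The remaining cell in row 1 is (1,2) = 66 − 44 = 22.
Row 2: 21 + 19 + ? = 66, so (2,2) = 26.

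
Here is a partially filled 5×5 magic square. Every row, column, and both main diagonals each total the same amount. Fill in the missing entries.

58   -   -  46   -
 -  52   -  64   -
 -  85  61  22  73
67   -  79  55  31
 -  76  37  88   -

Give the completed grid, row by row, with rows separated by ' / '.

58 19 70 46 82 / 91 52 28 64 40 / 34 85 61 22 73 / 67 43 79 55 31 / 25 76 37 88 49

Column 4 is already complete: 46 + 64 + 22 + 55 + 88 = 275, so that is the magic constant.
The remaining cell in row 3 is (3,1) = 275 − 241 = 34.
Row 4: 67 + 79 + 55 + 31 + ? = 275, so (4,2) = 43.
Using column 2: 52 + 85 + 43 + 76 + ? → (1,2) = 275 − 256 = 19.
Main diagonal needs 275; the known cells sum to 226, so (5,5) = 49.
The remaining cell in row 5 is (5,1) = 275 − 250 = 25.
Using column 1: 58 + 34 + 67 + 25 + ? → (2,1) = 275 − 184 = 91.
The remaining cell in anti-diagonal is (1,5) = 275 − 193 = 82.
Row 1 must total 275; the given cells sum to 205, so (1,3) = 70.
The remaining cell in column 3 is (2,3) = 275 − 247 = 28.
Using column 5: 82 + 73 + 31 + 49 + ? → (2,5) = 275 − 235 = 40.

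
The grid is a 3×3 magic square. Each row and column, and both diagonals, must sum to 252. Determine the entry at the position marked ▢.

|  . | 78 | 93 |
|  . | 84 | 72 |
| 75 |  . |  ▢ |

87

Using row 1: 78 + 93 + ? → (1,1) = 252 − 171 = 81.
Row 2: 84 + 72 + ? = 252, so (2,1) = 96.
Using column 2: 78 + 84 + ? → (3,2) = 252 − 162 = 90.
Column 3: 93 + 72 + ? = 252, so (3,3) = 87.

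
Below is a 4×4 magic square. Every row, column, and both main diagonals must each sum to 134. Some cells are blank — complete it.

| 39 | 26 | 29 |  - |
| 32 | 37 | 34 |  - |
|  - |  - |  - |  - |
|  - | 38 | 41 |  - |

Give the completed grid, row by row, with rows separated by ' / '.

Row 1: 39 + 26 + 29 + ? = 134, so (1,4) = 40.
Row 2: 32 + 37 + 34 + ? = 134, so (2,4) = 31.
The remaining cell in column 2 is (3,2) = 134 − 101 = 33.
From column 3, 134 − (29 + 34 + 41) gives (3,3) = 30.
From main diagonal, 134 − (39 + 37 + 30) gives (4,4) = 28.
Anti-diagonal needs 134; the known cells sum to 107, so (4,1) = 27.
Using column 1: 39 + 32 + 27 + ? → (3,1) = 134 − 98 = 36.
Column 4: 40 + 31 + 28 + ? = 134, so (3,4) = 35.

39 26 29 40 / 32 37 34 31 / 36 33 30 35 / 27 38 41 28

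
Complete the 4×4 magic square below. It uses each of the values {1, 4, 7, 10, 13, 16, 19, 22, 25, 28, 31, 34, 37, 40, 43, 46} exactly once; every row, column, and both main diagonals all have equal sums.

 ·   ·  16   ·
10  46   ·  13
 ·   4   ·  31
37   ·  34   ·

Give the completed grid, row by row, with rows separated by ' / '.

7 43 16 28 / 10 46 25 13 / 40 4 19 31 / 37 1 34 22

The 16 entries sum to 376, so each line sums to 376/4 = 94.
Using row 2: 10 + 46 + 13 + ? → (2,3) = 94 − 69 = 25.
Using column 3: 16 + 25 + 34 + ? → (3,3) = 94 − 75 = 19.
Anti-diagonal needs 94; the known cells sum to 66, so (1,4) = 28.
From row 3, 94 − (4 + 19 + 31) gives (3,1) = 40.
Column 1 must total 94; the given cells sum to 87, so (1,1) = 7.
Column 4 needs 94; the known cells sum to 72, so (4,4) = 22.
Using row 1: 7 + 16 + 28 + ? → (1,2) = 94 − 51 = 43.
Using row 4: 37 + 34 + 22 + ? → (4,2) = 94 − 93 = 1.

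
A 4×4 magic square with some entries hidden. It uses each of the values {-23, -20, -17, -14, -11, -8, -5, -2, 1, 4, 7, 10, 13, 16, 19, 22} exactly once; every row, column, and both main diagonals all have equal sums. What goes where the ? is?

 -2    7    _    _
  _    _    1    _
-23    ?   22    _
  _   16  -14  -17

The 16 entries sum to -8, so each line sums to -8/4 = -2.
Using row 4: 16 + (-14) + (-17) + ? → (4,1) = -2 − (-15) = 13.
Column 1 needs -2; the known cells sum to -12, so (2,1) = 10.
Column 3 needs -2; the known cells sum to 9, so (1,3) = -11.
Main diagonal needs -2; the known cells sum to 3, so (2,2) = -5.
Using row 1: -2 + 7 + (-11) + ? → (1,4) = -2 − (-6) = 4.
Using row 2: 10 + (-5) + 1 + ? → (2,4) = -2 − 6 = -8.
Column 2 must total -2; the given cells sum to 18, so (3,2) = -20.

-20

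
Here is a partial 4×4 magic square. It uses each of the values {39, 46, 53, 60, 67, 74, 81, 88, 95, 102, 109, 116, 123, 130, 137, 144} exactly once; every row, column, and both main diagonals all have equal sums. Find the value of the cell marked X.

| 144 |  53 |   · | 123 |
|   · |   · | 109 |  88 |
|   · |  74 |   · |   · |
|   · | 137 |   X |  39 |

The 16 entries sum to 1464, so each line sums to 1464/4 = 366.
Row 1: 144 + 53 + 123 + ? = 366, so (1,3) = 46.
Column 2 must total 366; the given cells sum to 264, so (2,2) = 102.
Column 4: 123 + 88 + 39 + ? = 366, so (3,4) = 116.
Main diagonal must total 366; the given cells sum to 285, so (3,3) = 81.
Anti-diagonal: 123 + 109 + 74 + ? = 366, so (4,1) = 60.
Row 2: 102 + 109 + 88 + ? = 366, so (2,1) = 67.
Row 3 must total 366; the given cells sum to 271, so (3,1) = 95.
Row 4 needs 366; the known cells sum to 236, so (4,3) = 130.

130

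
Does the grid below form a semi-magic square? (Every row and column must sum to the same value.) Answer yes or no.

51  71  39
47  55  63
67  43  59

No — column 3 sums to 161 but row 2 sums to 165.

Row 1: 51 + 71 + 39 = 161.
Row 2: 47 + 55 + 63 = 165.
Row 3: 67 + 43 + 59 = 169.
Column 1: 51 + 47 + 67 = 165.
Column 2: 71 + 55 + 43 = 169.
Column 3: 39 + 63 + 59 = 161.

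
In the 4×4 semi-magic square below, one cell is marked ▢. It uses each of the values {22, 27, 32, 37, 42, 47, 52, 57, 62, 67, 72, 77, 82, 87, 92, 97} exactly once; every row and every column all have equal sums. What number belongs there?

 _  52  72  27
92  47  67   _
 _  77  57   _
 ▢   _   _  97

37

The 16 entries sum to 952, so each line sums to 952/4 = 238.
Row 1 must total 238; the given cells sum to 151, so (1,1) = 87.
Row 2 needs 238; the known cells sum to 206, so (2,4) = 32.
Column 2 must total 238; the given cells sum to 176, so (4,2) = 62.
Column 3: 72 + 67 + 57 + ? = 238, so (4,3) = 42.
The remaining cell in column 4 is (3,4) = 238 − 156 = 82.
From row 3, 238 − (77 + 57 + 82) gives (3,1) = 22.
Using row 4: 62 + 42 + 97 + ? → (4,1) = 238 − 201 = 37.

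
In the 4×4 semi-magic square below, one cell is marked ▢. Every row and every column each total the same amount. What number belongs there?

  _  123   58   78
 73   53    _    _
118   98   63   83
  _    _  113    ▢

Row 3 is complete and sums to 362; that is the magic constant.
Using row 1: 123 + 58 + 78 + ? → (1,1) = 362 − 259 = 103.
Using column 1: 103 + 73 + 118 + ? → (4,1) = 362 − 294 = 68.
Using column 2: 123 + 53 + 98 + ? → (4,2) = 362 − 274 = 88.
Using column 3: 58 + 63 + 113 + ? → (2,3) = 362 − 234 = 128.
Row 2 must total 362; the given cells sum to 254, so (2,4) = 108.
Row 4 must total 362; the given cells sum to 269, so (4,4) = 93.

93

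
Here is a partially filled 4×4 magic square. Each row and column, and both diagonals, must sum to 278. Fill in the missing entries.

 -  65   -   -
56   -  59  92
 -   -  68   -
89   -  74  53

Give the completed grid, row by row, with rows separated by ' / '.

86 65 77 50 / 56 71 59 92 / 47 80 68 83 / 89 62 74 53

Row 2 needs 278; the known cells sum to 207, so (2,2) = 71.
From row 4, 278 − (89 + 74 + 53) gives (4,2) = 62.
The remaining cell in column 2 is (3,2) = 278 − 198 = 80.
Using column 3: 59 + 68 + 74 + ? → (1,3) = 278 − 201 = 77.
The remaining cell in main diagonal is (1,1) = 278 − 192 = 86.
The remaining cell in anti-diagonal is (1,4) = 278 − 228 = 50.
From column 1, 278 − (86 + 56 + 89) gives (3,1) = 47.
Column 4: 50 + 92 + 53 + ? = 278, so (3,4) = 83.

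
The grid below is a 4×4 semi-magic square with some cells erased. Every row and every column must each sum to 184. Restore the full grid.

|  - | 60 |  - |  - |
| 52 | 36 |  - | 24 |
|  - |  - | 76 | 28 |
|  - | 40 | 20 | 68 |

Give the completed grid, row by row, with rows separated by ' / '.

44 60 16 64 / 52 36 72 24 / 32 48 76 28 / 56 40 20 68

Using row 2: 52 + 36 + 24 + ? → (2,3) = 184 − 112 = 72.
From row 4, 184 − (40 + 20 + 68) gives (4,1) = 56.
Column 2: 60 + 36 + 40 + ? = 184, so (3,2) = 48.
Using column 3: 72 + 76 + 20 + ? → (1,3) = 184 − 168 = 16.
From column 4, 184 − (24 + 28 + 68) gives (1,4) = 64.
The remaining cell in row 1 is (1,1) = 184 − 140 = 44.
Row 3 must total 184; the given cells sum to 152, so (3,1) = 32.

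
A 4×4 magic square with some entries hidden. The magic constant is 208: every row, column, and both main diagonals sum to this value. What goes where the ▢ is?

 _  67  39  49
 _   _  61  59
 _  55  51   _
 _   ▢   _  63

45

Row 1: 67 + 39 + 49 + ? = 208, so (1,1) = 53.
Column 3: 39 + 61 + 51 + ? = 208, so (4,3) = 57.
Column 4 needs 208; the known cells sum to 171, so (3,4) = 37.
Main diagonal needs 208; the known cells sum to 167, so (2,2) = 41.
Anti-diagonal: 49 + 61 + 55 + ? = 208, so (4,1) = 43.
The remaining cell in row 2 is (2,1) = 208 − 161 = 47.
Row 3 needs 208; the known cells sum to 143, so (3,1) = 65.
Using row 4: 43 + 57 + 63 + ? → (4,2) = 208 − 163 = 45.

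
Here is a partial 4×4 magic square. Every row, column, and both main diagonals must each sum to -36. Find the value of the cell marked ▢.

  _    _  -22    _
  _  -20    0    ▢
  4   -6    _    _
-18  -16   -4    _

-2

Row 4: -18 + (-16) + (-4) + ? = -36, so (4,4) = 2.
From column 2, -36 − (-20 + (-6) + (-16)) gives (1,2) = 6.
Column 3 must total -36; the given cells sum to -26, so (3,3) = -10.
From main diagonal, -36 − (-20 + (-10) + 2) gives (1,1) = -8.
Anti-diagonal needs -36; the known cells sum to -24, so (1,4) = -12.
Using row 3: 4 + (-6) + (-10) + ? → (3,4) = -36 − (-12) = -24.
From column 1, -36 − (-8 + 4 + (-18)) gives (2,1) = -14.
The remaining cell in column 4 is (2,4) = -36 − (-34) = -2.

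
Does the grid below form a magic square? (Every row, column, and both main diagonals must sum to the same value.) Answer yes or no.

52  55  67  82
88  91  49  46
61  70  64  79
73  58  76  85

Row 1: 52 + 55 + 67 + 82 = 256.
Row 2: 88 + 91 + 49 + 46 = 274.
Row 3: 61 + 70 + 64 + 79 = 274.
Row 4: 73 + 58 + 76 + 85 = 292.
Column 1: 52 + 88 + 61 + 73 = 274.
Column 2: 55 + 91 + 70 + 58 = 274.
Column 3: 67 + 49 + 64 + 76 = 256.
Column 4: 82 + 46 + 79 + 85 = 292.
Main diagonal: 52 + 91 + 64 + 85 = 292.
Anti-diagonal: 82 + 49 + 70 + 73 = 274.

No — column 3 sums to 256 but column 1 sums to 274.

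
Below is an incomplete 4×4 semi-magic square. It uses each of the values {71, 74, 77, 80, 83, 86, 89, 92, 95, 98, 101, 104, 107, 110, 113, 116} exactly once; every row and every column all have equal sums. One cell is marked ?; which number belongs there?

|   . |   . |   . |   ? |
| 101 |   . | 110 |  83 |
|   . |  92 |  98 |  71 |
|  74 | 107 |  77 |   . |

The 16 entries sum to 1496, so each line sums to 1496/4 = 374.
Row 2: 101 + 110 + 83 + ? = 374, so (2,2) = 80.
Row 3 must total 374; the given cells sum to 261, so (3,1) = 113.
The remaining cell in row 4 is (4,4) = 374 − 258 = 116.
From column 1, 374 − (101 + 113 + 74) gives (1,1) = 86.
Using column 2: 80 + 92 + 107 + ? → (1,2) = 374 − 279 = 95.
Column 3 must total 374; the given cells sum to 285, so (1,3) = 89.
Column 4 must total 374; the given cells sum to 270, so (1,4) = 104.

104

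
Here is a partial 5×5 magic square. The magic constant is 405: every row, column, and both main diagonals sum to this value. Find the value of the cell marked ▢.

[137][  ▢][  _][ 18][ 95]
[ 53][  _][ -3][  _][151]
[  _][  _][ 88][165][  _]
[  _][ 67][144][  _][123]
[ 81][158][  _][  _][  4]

39

The remaining cell in column 5 is (3,5) = 405 − 373 = 32.
Anti-diagonal: 95 + 88 + 67 + 81 + ? = 405, so (2,4) = 74.
Row 2: 53 + (-3) + 74 + 151 + ? = 405, so (2,2) = 130.
Main diagonal must total 405; the given cells sum to 359, so (4,4) = 46.
From row 4, 405 − (67 + 144 + 46 + 123) gives (4,1) = 25.
Column 1: 137 + 53 + 25 + 81 + ? = 405, so (3,1) = 109.
From column 4, 405 − (18 + 74 + 165 + 46) gives (5,4) = 102.
Row 3 needs 405; the known cells sum to 394, so (3,2) = 11.
Row 5 needs 405; the known cells sum to 345, so (5,3) = 60.
Using column 2: 130 + 11 + 67 + 158 + ? → (1,2) = 405 − 366 = 39.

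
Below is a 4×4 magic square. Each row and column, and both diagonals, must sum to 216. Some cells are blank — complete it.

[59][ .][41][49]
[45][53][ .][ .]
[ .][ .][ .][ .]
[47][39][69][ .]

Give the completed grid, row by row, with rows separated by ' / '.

59 67 41 49 / 45 53 63 55 / 65 57 43 51 / 47 39 69 61

From row 1, 216 − (59 + 41 + 49) gives (1,2) = 67.
From row 4, 216 − (47 + 39 + 69) gives (4,4) = 61.
Column 1: 59 + 45 + 47 + ? = 216, so (3,1) = 65.
Column 2: 67 + 53 + 39 + ? = 216, so (3,2) = 57.
Main diagonal: 59 + 53 + 61 + ? = 216, so (3,3) = 43.
Anti-diagonal: 49 + 57 + 47 + ? = 216, so (2,3) = 63.
Row 2 must total 216; the given cells sum to 161, so (2,4) = 55.
Row 3 needs 216; the known cells sum to 165, so (3,4) = 51.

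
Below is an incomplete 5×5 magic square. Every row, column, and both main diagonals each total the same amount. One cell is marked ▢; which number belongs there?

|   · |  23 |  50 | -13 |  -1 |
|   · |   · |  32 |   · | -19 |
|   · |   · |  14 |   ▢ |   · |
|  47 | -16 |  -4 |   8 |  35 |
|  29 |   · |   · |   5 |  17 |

Row 4 is complete and sums to 70; that is the magic constant.
Using row 1: 23 + 50 + (-13) + (-1) + ? → (1,1) = 70 − 59 = 11.
From column 3, 70 − (50 + 32 + 14 + (-4)) gives (5,3) = -22.
Column 5 needs 70; the known cells sum to 32, so (3,5) = 38.
Main diagonal must total 70; the given cells sum to 50, so (2,2) = 20.
Anti-diagonal: -1 + 14 + (-16) + 29 + ? = 70, so (2,4) = 44.
Row 2 needs 70; the known cells sum to 77, so (2,1) = -7.
Row 5: 29 + (-22) + 5 + 17 + ? = 70, so (5,2) = 41.
Using column 1: 11 + (-7) + 47 + 29 + ? → (3,1) = 70 − 80 = -10.
Using column 2: 23 + 20 + (-16) + 41 + ? → (3,2) = 70 − 68 = 2.
Column 4 must total 70; the given cells sum to 44, so (3,4) = 26.

26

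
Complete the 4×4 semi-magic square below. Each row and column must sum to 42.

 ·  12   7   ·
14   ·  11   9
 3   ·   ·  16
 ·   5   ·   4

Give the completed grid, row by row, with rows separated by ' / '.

Using row 2: 14 + 11 + 9 + ? → (2,2) = 42 − 34 = 8.
Column 2 must total 42; the given cells sum to 25, so (3,2) = 17.
The remaining cell in column 4 is (1,4) = 42 − 29 = 13.
The remaining cell in row 1 is (1,1) = 42 − 32 = 10.
From row 3, 42 − (3 + 17 + 16) gives (3,3) = 6.
The remaining cell in column 1 is (4,1) = 42 − 27 = 15.
The remaining cell in column 3 is (4,3) = 42 − 24 = 18.

10 12 7 13 / 14 8 11 9 / 3 17 6 16 / 15 5 18 4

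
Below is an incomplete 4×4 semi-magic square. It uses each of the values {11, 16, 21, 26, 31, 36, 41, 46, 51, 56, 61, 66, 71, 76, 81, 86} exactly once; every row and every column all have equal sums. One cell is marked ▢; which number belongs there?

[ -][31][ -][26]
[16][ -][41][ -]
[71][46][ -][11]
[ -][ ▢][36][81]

56

The 16 entries sum to 776, so each line sums to 776/4 = 194.
Row 3 must total 194; the given cells sum to 128, so (3,3) = 66.
Column 3 must total 194; the given cells sum to 143, so (1,3) = 51.
From column 4, 194 − (26 + 11 + 81) gives (2,4) = 76.
Using row 1: 31 + 51 + 26 + ? → (1,1) = 194 − 108 = 86.
Row 2 must total 194; the given cells sum to 133, so (2,2) = 61.
Column 1: 86 + 16 + 71 + ? = 194, so (4,1) = 21.
Column 2 needs 194; the known cells sum to 138, so (4,2) = 56.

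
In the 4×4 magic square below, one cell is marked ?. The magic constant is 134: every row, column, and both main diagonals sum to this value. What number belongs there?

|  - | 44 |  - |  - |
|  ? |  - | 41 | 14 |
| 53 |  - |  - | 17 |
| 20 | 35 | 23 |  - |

50

Row 4: 20 + 35 + 23 + ? = 134, so (4,4) = 56.
Column 4 must total 134; the given cells sum to 87, so (1,4) = 47.
Anti-diagonal must total 134; the given cells sum to 108, so (3,2) = 26.
Row 3: 53 + 26 + 17 + ? = 134, so (3,3) = 38.
Using column 2: 44 + 26 + 35 + ? → (2,2) = 134 − 105 = 29.
Column 3 needs 134; the known cells sum to 102, so (1,3) = 32.
Main diagonal must total 134; the given cells sum to 123, so (1,1) = 11.
Row 2 needs 134; the known cells sum to 84, so (2,1) = 50.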